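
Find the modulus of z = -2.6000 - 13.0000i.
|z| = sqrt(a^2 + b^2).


|z| = sqrt((-2.6)^2 + (-13)^2) = sqrt(6.76 + 169) = sqrt(175.76) = 13.2575

|z| = 13.2575


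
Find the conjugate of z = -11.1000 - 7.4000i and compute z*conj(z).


z_bar = -11.1000 + 7.4000i
z*z_bar = (-11.1)^2 + (-7.4)^2 = 123.21 + 54.76 = 177.97

z_bar = -11.1000 + 7.4000i, z*z_bar = 177.97


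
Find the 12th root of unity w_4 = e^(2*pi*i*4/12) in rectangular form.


Angle = 360*4/12 = 120°
a = cos(120°) = -0.5000
b = sin(120°) = 0.8660

-0.5000 + 0.8660i


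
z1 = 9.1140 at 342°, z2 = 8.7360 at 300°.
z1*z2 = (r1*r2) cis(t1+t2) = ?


r = 9.1140 * 8.7360 = 79.6199
theta = 342° + 300° = 642° = 282° (mod 360)

79.6199 cis(282°)


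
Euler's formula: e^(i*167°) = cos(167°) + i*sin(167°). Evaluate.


cos(167°) = -0.9744
sin(167°) = 0.2250

e^(i*167°) = -0.9744 + 0.2250i


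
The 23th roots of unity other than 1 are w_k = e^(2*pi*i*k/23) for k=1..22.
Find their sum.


With w = e^(2*pi*i/23), all 23 of the 23th roots of unity w^0 = 1, w, ..., w^(22) sum to 0: 1 + w + ... + w^(22) = (1 - w^23)/(1 - w) = 0 since w^23 = 1, w ≠ 1.
Removing the root 1: w + w^2 + ... + w^(22) = 0 - 1 = -1

Sum = -1


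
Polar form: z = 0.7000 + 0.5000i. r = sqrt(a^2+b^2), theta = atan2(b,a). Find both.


r = sqrt(0.49+0.25) = sqrt(0.74) = 0.8602
theta = atan2(0.5, 0.7) = 35.5377 degrees

r = 0.8602, theta = 35.5377 degrees


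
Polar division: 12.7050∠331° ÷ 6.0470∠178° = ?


r = 12.7050 / 6.0470 = 2.1010
theta = 331° - 178° = 153° = 153° (mod 360)

2.1010 cis(153°)


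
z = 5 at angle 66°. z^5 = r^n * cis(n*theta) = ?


r^5 = 5^5 = 3125
n*theta = 5*66° = 330° = 330° (mod 360)
a = 3125*cos(330°) = 2706.3294
b = 3125*sin(330°) = -1562.5000

3125 cis(330°) = 2706.3294 - 1562.5000i


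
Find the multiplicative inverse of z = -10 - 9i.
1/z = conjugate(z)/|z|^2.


|z|^2 = 100+81 = 181
1/z = (-10 + 9i)/181

1/z = -0.0552 + 0.0497i


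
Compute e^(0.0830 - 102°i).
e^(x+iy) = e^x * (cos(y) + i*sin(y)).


e^0.0830 = 1.0865
cos(-102°) = -0.2079
sin(-102°) = -0.97815
Real = 1.0865*(-0.2079) = -0.2259
Imag = 1.0865*(-0.97815) = -1.0628

-0.2259 - 1.0628i


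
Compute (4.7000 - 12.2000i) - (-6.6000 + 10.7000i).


Real: 4.7 + 6.6 = 11.3
Imag: -12.2 - 10.7 = -22.9

11.3000 - 22.9000i


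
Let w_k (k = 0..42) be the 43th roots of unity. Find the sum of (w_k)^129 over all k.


The roots are w_k = w^k with w = e^(2*pi*i/43), and (w^k)^129 = (w^129)^k.
So S = 1 + u + u^2 + ... + u^(42) with u = w^129.
129 = 3*43 + 0, so 129 is a multiple of 43 and u = (w^43)^3 = 1.
Every one of the 43 terms equals 1: S = 43

S = 43


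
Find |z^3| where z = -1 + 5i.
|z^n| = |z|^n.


|z| = sqrt(1+25) = sqrt(26) = 5.0990
|z^3| = |z|^3 = (sqrt(26))^3 = 26*sqrt(26)

|z^3| = 26*sqrt(26) ≈ 132.5745


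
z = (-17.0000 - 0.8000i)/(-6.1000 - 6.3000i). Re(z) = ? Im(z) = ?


Multiply by conjugate: (-17.0000 - 0.8000i)(-6.1000 + 6.3000i) / ((-6.1)^2 + (-6.3)^2)
Numerator real = -17*(-6.1) - (0.8)*(-6.3) = 108.74
Numerator imag = -0.8*(-6.1) - (-17)*(-6.3) = -102.22
Denominator = 76.9
Re(z) = 108.74/76.9 = 1.4140
Im(z) = -102.22/76.9 = -1.3293

Re(z) = 1.4140, Im(z) = -1.3293


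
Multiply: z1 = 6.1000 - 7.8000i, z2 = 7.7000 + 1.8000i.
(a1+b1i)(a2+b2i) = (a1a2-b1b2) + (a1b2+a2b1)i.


Real = 6.1*7.7 - (-7.8)*1.8 = 46.97 - (-14.04) = 61.01
Imag = 6.1*1.8 + 7.7*(-7.8) = 10.98 - (60.06) = -49.08

61.0100 - 49.0800i


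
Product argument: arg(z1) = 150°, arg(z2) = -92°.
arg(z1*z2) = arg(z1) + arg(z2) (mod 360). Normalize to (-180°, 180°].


arg(z1*z2) = 150° - 92° = 58°
Normalized to (-180°, 180°]: 58°

58°


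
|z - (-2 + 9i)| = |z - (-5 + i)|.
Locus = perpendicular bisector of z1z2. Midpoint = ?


Equal distances means the locus is the perpendicular bisector of z1 and z2.
Midpoint = ((-2+(-5))/2, (9+1)/2) = (-3.5000, 5.0000)

Perpendicular bisector through (-3.5000, 5.0000)


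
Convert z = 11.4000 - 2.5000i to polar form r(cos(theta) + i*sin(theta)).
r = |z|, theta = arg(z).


r = sqrt(129.96+6.25) = sqrt(136.21) = 11.6709
theta = atan2(-2.5, 11.4) = -12.3691 degrees

r = 11.6709, theta = -12.3691 degrees


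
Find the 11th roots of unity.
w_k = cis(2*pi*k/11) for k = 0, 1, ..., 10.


The 11th roots of unity are cis(360k/11°) for k=0..10
Angle step = 360/11 = 32.7273°
Primitive root: cis(32.7273°)
Primitive root = 0.8413 + 0.5406i

11 roots at angles: 0°, 32.7273°, 65.4545°, 98.1818°, 130.9091°, 163.6364°, 196.3636°, 229.0909°, 261.8182°, 294.5455°, 327.2727°


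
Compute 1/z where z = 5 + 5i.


|z|^2 = 25+25 = 50
1/z = (5 - 5i)/50

1/z = 0.1000 - 0.1000i


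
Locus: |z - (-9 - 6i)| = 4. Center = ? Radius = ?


|z - z0| = r is a circle with center z0 and radius r.
Center = (-9, -6), radius = 4

Circle with center (-9, -6) and radius 4


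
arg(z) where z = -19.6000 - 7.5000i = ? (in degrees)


Re = -19.6, Im = -7.5
arg = atan2(-7.5, -19.6) = -159.0605 degrees

arg(z) = -159.0605 degrees


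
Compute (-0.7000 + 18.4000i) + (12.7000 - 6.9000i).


Real: -0.7 + 12.7 = 12
Imag: 18.4 - 6.9 = 11.5

12.0000 + 11.5000i


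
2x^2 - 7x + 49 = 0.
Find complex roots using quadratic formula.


disc = (-7)^2 - 4*2*49 = 49 - 392 = -343
sqrt(|disc|) = sqrt(343) = 18.5203
Real part = 7/(2*2) = 1.7500
Imag part = 18.5203/(2*2) = 4.6301

1.7500 ± 4.6301i


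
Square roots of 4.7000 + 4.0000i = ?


|z| = sqrt(22.09+16) = 6.1717
sqrt((|z|+a)/2) = sqrt((6.1717+4.7)/2) = sqrt(5.4359) = 2.3315
sqrt((|z|-a)/2) = sqrt((6.1717-4.7)/2) = sqrt(0.7359) = 0.8578

±(2.3315 + 0.8578i) i.e. 2.3315 + 0.8578i and -2.3315 - 0.8578i


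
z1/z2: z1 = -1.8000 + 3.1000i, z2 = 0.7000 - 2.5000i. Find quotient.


Conjugate of z2 = 0.7000 + 2.5000i
Numerator: (-1.8000 + 3.1000i)(0.7000 + 2.5000i) = -9.0100 - 2.3300i
Denominator: 0.7^2 + (-2.5)^2 = 6.74
Result = (-9.0100 - 2.3300i)/6.74

-1.3368 - 0.3457i


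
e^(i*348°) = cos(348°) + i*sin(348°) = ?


cos(348°) = 0.9781
sin(348°) = -0.2079

e^(i*348°) = 0.9781 - 0.2079i


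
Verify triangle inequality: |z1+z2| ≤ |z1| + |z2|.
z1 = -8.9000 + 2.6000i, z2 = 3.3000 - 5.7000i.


|z1| = sqrt((-8.9)^2 + 2.6^2) = sqrt(85.97) = 9.2720
|z2| = sqrt(3.3^2 + (-5.7)^2) = sqrt(43.38) = 6.5863
z1+z2 = -5.6000 - 3.1000i
|z1+z2| = sqrt(40.97) = 6.4008
|z1|+|z2| = 9.2720 + 6.5863 = 15.8583

|z1+z2| = 6.4008 ≤ |z1|+|z2| = 15.8583 (verified)


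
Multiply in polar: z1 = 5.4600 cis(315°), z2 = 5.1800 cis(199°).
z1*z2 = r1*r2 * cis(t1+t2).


r = 5.4600 * 5.1800 = 28.2828
theta = 315° + 199° = 514° = 154° (mod 360)

28.2828 cis(154°)


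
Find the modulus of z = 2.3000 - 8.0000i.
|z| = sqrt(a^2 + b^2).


|z| = sqrt(2.3^2 + (-8)^2) = sqrt(5.29 + 64) = sqrt(69.29) = 8.3241

|z| = 8.3241


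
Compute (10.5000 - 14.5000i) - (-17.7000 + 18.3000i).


Real: 10.5 + 17.7 = 28.2
Imag: -14.5 - 18.3 = -32.8

28.2000 - 32.8000i


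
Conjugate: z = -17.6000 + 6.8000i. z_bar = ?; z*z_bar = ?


z_bar = -17.6000 - 6.8000i
z*z_bar = (-17.6)^2 + 6.8^2 = 309.76 + 46.24 = 356

z_bar = -17.6000 - 6.8000i, z*z_bar = 356


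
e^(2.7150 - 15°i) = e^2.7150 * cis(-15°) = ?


e^2.7150 = 15.1046
cos(-15°) = 0.965926
sin(-15°) = -0.25882
Real = 15.1046*0.965926 = 14.5899
Imag = 15.1046*(-0.25882) = -3.9094

14.5899 - 3.9094i


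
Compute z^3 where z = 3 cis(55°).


r^3 = 3^3 = 27
n*theta = 3*55° = 165° = 165° (mod 360)
a = 27*cos(165°) = -26.0800
b = 27*sin(165°) = 6.9881

27 cis(165°) = -26.0800 + 6.9881i


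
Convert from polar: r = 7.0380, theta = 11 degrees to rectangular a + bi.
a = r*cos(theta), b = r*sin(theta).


a = 7.0380*cos(11°) = 7.0380*0.98163 = 6.9087
b = 7.0380*sin(11°) = 7.0380*0.1908 = 1.3429

6.9087 + 1.3429i


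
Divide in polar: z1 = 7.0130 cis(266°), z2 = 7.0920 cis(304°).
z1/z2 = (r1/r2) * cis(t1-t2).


r = 7.0130 / 7.0920 = 0.9889
theta = 266° - 304° = -38° = 322° (mod 360)

0.9889 cis(322°)


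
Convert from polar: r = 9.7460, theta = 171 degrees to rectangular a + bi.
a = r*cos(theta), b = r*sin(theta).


a = 9.7460*cos(171°) = 9.7460*(-0.98769) = -9.6260
b = 9.7460*sin(171°) = 9.7460*0.15643 = 1.5246

-9.6260 + 1.5246i


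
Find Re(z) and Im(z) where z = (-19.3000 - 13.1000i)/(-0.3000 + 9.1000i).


Multiply by conjugate: (-19.3000 - 13.1000i)(-0.3000 - 9.1000i) / ((-0.3)^2 + 9.1^2)
Numerator real = -19.3*(-0.3) - (13.1)*9.1 = -113.42
Numerator imag = -13.1*(-0.3) - (-19.3)*9.1 = 179.56
Denominator = 82.9
Re(z) = -113.42/82.9 = -1.3682
Im(z) = 179.56/82.9 = 2.1660

Re(z) = -1.3682, Im(z) = 2.1660


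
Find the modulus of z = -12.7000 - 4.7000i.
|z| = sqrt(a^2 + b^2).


|z| = sqrt((-12.7)^2 + (-4.7)^2) = sqrt(161.29 + 22.09) = sqrt(183.38) = 13.5418

|z| = 13.5418


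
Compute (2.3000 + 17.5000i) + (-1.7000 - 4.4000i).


Real: 2.3 - 1.7 = 0.6
Imag: 17.5 - 4.4 = 13.1

0.6000 + 13.1000i


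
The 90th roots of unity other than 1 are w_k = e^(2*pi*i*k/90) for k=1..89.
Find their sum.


With w = e^(2*pi*i/90), all 90 of the 90th roots of unity w^0 = 1, w, ..., w^(89) sum to 0: 1 + w + ... + w^(89) = (1 - w^90)/(1 - w) = 0 since w^90 = 1, w ≠ 1.
Removing the root 1: w + w^2 + ... + w^(89) = 0 - 1 = -1

Sum = -1


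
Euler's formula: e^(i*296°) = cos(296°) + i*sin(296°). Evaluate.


cos(296°) = 0.4384
sin(296°) = -0.8988

e^(i*296°) = 0.4384 - 0.8988i


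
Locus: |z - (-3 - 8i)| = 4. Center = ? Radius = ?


|z - z0| = r is a circle with center z0 and radius r.
Center = (-3, -8), radius = 4

Circle with center (-3, -8) and radius 4


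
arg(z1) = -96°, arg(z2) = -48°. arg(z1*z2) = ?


arg(z1*z2) = -96° - 48° = -144°
Normalized to (-180°, 180°]: -144°

-144°


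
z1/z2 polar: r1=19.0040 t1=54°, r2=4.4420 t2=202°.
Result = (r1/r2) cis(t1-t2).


r = 19.0040 / 4.4420 = 4.2783
theta = 54° - 202° = -148° = 212° (mod 360)

4.2783 cis(212°)


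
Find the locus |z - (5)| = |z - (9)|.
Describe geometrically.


Equal distances means the locus is the perpendicular bisector of z1 and z2.
Midpoint = ((5+9)/2, (0+0)/2) = (7.0000, 0)

Perpendicular bisector through (7.0000, 0)


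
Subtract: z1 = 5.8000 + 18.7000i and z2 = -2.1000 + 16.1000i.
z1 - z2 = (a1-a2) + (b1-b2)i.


Real: 5.8 + 2.1 = 7.9
Imag: 18.7 - 16.1 = 2.6

7.9000 + 2.6000i


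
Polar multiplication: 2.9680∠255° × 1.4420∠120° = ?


r = 2.9680 * 1.4420 = 4.2799
theta = 255° + 120° = 375° = 15° (mod 360)

4.2799 cis(15°)


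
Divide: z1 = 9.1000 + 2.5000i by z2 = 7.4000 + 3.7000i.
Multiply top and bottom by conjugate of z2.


Conjugate of z2 = 7.4000 - 3.7000i
Numerator: (9.1000 + 2.5000i)(7.4000 - 3.7000i) = 76.5900 - 15.1700i
Denominator: 7.4^2 + 3.7^2 = 68.45
Result = (76.5900 - 15.1700i)/68.45

1.1189 - 0.2216i


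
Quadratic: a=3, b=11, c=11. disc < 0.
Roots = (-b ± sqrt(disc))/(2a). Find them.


disc = 11^2 - 4*3*11 = 121 - 132 = -11
sqrt(|disc|) = sqrt(11) = 3.3166
Real part = -11/(2*3) = -1.8333
Imag part = 3.3166/(2*3) = 0.5528

-1.8333 ± 0.5528i


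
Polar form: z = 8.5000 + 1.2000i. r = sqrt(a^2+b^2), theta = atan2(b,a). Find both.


r = sqrt(72.25+1.44) = sqrt(73.69) = 8.5843
theta = atan2(1.2, 8.5) = 8.0357 degrees

r = 8.5843, theta = 8.0357 degrees


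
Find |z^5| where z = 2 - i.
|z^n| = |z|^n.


|z| = sqrt(4+1) = sqrt(5) = 2.2361
|z^5| = |z|^5 = (sqrt(5))^5 = 5^2 * sqrt(5) = 25*sqrt(5)

|z^5| = 25*sqrt(5) ≈ 55.9017


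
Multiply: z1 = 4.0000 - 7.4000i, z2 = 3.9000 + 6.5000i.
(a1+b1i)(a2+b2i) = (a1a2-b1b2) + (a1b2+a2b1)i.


Real = 4*3.9 - (-7.4)*6.5 = 15.6 - (-48.1) = 63.7
Imag = 4*6.5 + 3.9*(-7.4) = 26 - (28.86) = -2.86

63.7000 - 2.8600i


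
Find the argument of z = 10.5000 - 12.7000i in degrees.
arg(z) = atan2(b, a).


Re = 10.5, Im = -12.7
arg = atan2(-12.7, 10.5) = -50.4170 degrees

arg(z) = -50.4170 degrees


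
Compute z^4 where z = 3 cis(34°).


r^4 = 3^4 = 81
n*theta = 4*34° = 136° = 136° (mod 360)
a = 81*cos(136°) = -58.2665
b = 81*sin(136°) = 56.2673

81 cis(136°) = -58.2665 + 56.2673i


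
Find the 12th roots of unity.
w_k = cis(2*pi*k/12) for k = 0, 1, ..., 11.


The 12th roots of unity are cis(360k/12°) for k=0..11
Angle step = 360/12 = 30°
Primitive root: cis(30°)
Primitive root = 0.8660 + 0.5000i

12 roots at angles: 0°, 30°, 60°, 90°, 120°, 150°, 180°, 210°, 240°, 270°, 300°, 330°


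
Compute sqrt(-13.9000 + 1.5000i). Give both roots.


|z| = sqrt(193.21+2.25) = 13.9807
sqrt((|z|+a)/2) = sqrt((13.9807+(-13.9))/2) = sqrt(0.0404) = 0.2009
sqrt((|z|-a)/2) = sqrt((13.9807-(-13.9))/2) = sqrt(13.9404) = 3.7337

±(0.2009 + 3.7337i) i.e. 0.2009 + 3.7337i and -0.2009 - 3.7337i


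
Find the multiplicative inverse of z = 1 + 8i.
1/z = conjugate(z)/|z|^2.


|z|^2 = 1+64 = 65
1/z = (1 - 8i)/65

1/z = 0.0154 - 0.1231i


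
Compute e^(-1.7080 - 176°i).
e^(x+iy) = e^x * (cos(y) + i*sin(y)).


e^-1.7080 = 0.1812
cos(-176°) = -0.9976
sin(-176°) = -0.0698
Real = 0.1812*(-0.9976) = -0.1808
Imag = 0.1812*(-0.0698) = -0.0126

-0.1808 - 0.0126i


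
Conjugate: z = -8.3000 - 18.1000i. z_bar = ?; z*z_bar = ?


z_bar = -8.3000 + 18.1000i
z*z_bar = (-8.3)^2 + (-18.1)^2 = 68.89 + 327.61 = 396.5

z_bar = -8.3000 + 18.1000i, z*z_bar = 396.5


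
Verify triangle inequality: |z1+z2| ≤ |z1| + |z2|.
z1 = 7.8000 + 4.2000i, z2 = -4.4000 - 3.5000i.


|z1| = sqrt(7.8^2 + 4.2^2) = sqrt(78.48) = 8.8589
|z2| = sqrt((-4.4)^2 + (-3.5)^2) = sqrt(31.61) = 5.6223
z1+z2 = 3.4000 + 0.7000i
|z1+z2| = sqrt(12.05) = 3.4713
|z1|+|z2| = 8.8589 + 5.6223 = 14.4812

|z1+z2| = 3.4713 ≤ |z1|+|z2| = 14.4812 (verified)


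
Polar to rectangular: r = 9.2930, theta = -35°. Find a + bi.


a = 9.2930*cos(-35°) = 9.2930*0.81915 = 7.6124
b = 9.2930*sin(-35°) = 9.2930*(-0.573576) = -5.3302

7.6124 - 5.3302i


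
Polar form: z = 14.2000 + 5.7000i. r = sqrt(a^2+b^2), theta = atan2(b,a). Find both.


r = sqrt(201.64+32.49) = sqrt(234.13) = 15.3013
theta = atan2(5.7, 14.2) = 21.8709 degrees

r = 15.3013, theta = 21.8709 degrees


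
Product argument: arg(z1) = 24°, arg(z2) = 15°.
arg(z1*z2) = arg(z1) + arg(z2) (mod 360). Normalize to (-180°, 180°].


arg(z1*z2) = 24° + 15° = 39°
Normalized to (-180°, 180°]: 39°

39°


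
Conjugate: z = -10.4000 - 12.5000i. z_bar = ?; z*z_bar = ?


z_bar = -10.4000 + 12.5000i
z*z_bar = (-10.4)^2 + (-12.5)^2 = 108.16 + 156.25 = 264.41

z_bar = -10.4000 + 12.5000i, z*z_bar = 264.41


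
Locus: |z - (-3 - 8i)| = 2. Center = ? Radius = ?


|z - z0| = r is a circle with center z0 and radius r.
Center = (-3, -8), radius = 2

Circle with center (-3, -8) and radius 2


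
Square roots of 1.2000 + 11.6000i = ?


|z| = sqrt(1.44+134.56) = 11.6619
sqrt((|z|+a)/2) = sqrt((11.6619+1.2)/2) = sqrt(6.4310) = 2.5359
sqrt((|z|-a)/2) = sqrt((11.6619-1.2)/2) = sqrt(5.2310) = 2.2871

±(2.5359 + 2.2871i) i.e. 2.5359 + 2.2871i and -2.5359 - 2.2871i


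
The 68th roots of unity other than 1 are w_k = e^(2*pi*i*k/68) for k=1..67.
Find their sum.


With w = e^(2*pi*i/68), all 68 of the 68th roots of unity w^0 = 1, w, ..., w^(67) sum to 0: 1 + w + ... + w^(67) = (1 - w^68)/(1 - w) = 0 since w^68 = 1, w ≠ 1.
Removing the root 1: w + w^2 + ... + w^(67) = 0 - 1 = -1

Sum = -1


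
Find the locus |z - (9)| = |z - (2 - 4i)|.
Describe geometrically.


Equal distances means the locus is the perpendicular bisector of z1 and z2.
Midpoint = ((9+2)/2, (0+(-4))/2) = (5.5000, -2.0000)

Perpendicular bisector through (5.5000, -2.0000)


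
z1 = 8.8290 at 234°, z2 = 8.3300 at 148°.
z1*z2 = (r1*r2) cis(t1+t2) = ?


r = 8.8290 * 8.3300 = 73.5456
theta = 234° + 148° = 382° = 22° (mod 360)

73.5456 cis(22°)


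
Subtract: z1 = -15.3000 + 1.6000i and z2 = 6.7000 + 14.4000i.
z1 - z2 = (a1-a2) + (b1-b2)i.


Real: -15.3 - 6.7 = -22
Imag: 1.6 - 14.4 = -12.8

-22.0000 - 12.8000i


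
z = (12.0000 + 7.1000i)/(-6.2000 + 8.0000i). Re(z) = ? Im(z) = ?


Multiply by conjugate: (12.0000 + 7.1000i)(-6.2000 - 8.0000i) / ((-6.2)^2 + 8^2)
Numerator real = 12*(-6.2) + 7.1*8 = -17.6
Numerator imag = 7.1*(-6.2) - 12*8 = -140.02
Denominator = 102.44
Re(z) = -17.6/102.44 = -0.1718
Im(z) = -140.02/102.44 = -1.3668

Re(z) = -0.1718, Im(z) = -1.3668


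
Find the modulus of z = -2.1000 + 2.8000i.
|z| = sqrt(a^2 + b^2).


|z| = sqrt((-2.1)^2 + 2.8^2) = sqrt(4.41 + 7.84) = sqrt(12.25) = 3.5000

|z| = 3.5000


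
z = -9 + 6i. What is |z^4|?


|z| = sqrt(81+36) = sqrt(117) = 10.8167
|z^4| = |z|^4 = (sqrt(117))^4 = 117^2 = 13689

|z^4| = 13689


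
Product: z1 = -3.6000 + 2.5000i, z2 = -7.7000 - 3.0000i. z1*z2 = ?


Real = -3.6*(-7.7) - 2.5*(-3) = 27.72 - (-7.5) = 35.22
Imag = -3.6*(-3) - (7.7)*2.5 = 10.8 - (19.25) = -8.45

35.2200 - 8.4500i


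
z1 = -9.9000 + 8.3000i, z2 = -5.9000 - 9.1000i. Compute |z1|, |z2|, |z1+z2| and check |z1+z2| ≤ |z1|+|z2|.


|z1| = sqrt((-9.9)^2 + 8.3^2) = sqrt(166.9) = 12.9190
|z2| = sqrt((-5.9)^2 + (-9.1)^2) = sqrt(117.62) = 10.8453
z1+z2 = -15.8000 - 0.8000i
|z1+z2| = sqrt(250.28) = 15.8202
|z1|+|z2| = 12.9190 + 10.8453 = 23.7643

|z1+z2| = 15.8202 ≤ |z1|+|z2| = 23.7643 (verified)


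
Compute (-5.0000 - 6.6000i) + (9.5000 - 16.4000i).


Real: -5 + 9.5 = 4.5
Imag: -6.6 - 16.4 = -23

4.5000 - 23.0000i


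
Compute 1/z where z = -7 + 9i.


|z|^2 = 49+81 = 130
1/z = (-7 - 9i)/130

1/z = -0.0538 - 0.0692i


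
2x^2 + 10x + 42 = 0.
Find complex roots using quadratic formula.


disc = 10^2 - 4*2*42 = 100 - 336 = -236
sqrt(|disc|) = sqrt(236) = 15.3623
Real part = -10/(2*2) = -2.5000
Imag part = 15.3623/(2*2) = 3.8406

-2.5000 ± 3.8406i


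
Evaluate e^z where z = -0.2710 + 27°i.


e^-0.2710 = 0.7626
cos(27°) = 0.891
sin(27°) = 0.454
Real = 0.7626*0.891 = 0.6795
Imag = 0.7626*0.454 = 0.3462

0.6795 + 0.3462i


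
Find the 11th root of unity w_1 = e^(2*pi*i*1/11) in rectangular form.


Angle = 360*1/11 = 32.7273°
a = cos(32.7273°) = 0.8413
b = sin(32.7273°) = 0.5406

0.8413 + 0.5406i


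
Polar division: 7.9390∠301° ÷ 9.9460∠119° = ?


r = 7.9390 / 9.9460 = 0.7982
theta = 301° - 119° = 182° = 182° (mod 360)

0.7982 cis(182°)


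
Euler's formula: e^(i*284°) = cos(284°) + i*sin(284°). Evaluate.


cos(284°) = 0.2419
sin(284°) = -0.9703

e^(i*284°) = 0.2419 - 0.9703i


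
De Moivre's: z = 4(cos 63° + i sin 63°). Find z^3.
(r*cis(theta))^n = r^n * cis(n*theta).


r^3 = 4^3 = 64
n*theta = 3*63° = 189° = 189° (mod 360)
a = 64*cos(189°) = -63.2121
b = 64*sin(189°) = -10.0118

64 cis(189°) = -63.2121 - 10.0118i


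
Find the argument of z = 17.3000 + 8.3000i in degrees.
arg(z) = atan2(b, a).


Re = 17.3, Im = 8.3
arg = atan2(8.3, 17.3) = 25.6302 degrees

arg(z) = 25.6302 degrees


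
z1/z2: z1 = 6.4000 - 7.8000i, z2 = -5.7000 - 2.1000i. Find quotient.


Conjugate of z2 = -5.7000 + 2.1000i
Numerator: (6.4000 - 7.8000i)(-5.7000 + 2.1000i) = -20.1000 + 57.9000i
Denominator: (-5.7)^2 + (-2.1)^2 = 36.9
Result = (-20.1000 + 57.9000i)/36.9

-0.5447 + 1.5691i


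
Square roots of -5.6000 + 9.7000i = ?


|z| = sqrt(31.36+94.09) = 11.2004
sqrt((|z|+a)/2) = sqrt((11.2004+(-5.6))/2) = sqrt(2.8002) = 1.6734
sqrt((|z|-a)/2) = sqrt((11.2004-(-5.6))/2) = sqrt(8.4002) = 2.8983

±(1.6734 + 2.8983i) i.e. 1.6734 + 2.8983i and -1.6734 - 2.8983i


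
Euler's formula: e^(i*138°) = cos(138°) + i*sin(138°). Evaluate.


cos(138°) = -0.7431
sin(138°) = 0.6691

e^(i*138°) = -0.7431 + 0.6691i


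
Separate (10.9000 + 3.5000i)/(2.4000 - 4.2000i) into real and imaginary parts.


Multiply by conjugate: (10.9000 + 3.5000i)(2.4000 + 4.2000i) / (2.4^2 + (-4.2)^2)
Numerator real = 10.9*2.4 + 3.5*(-4.2) = 11.46
Numerator imag = 3.5*2.4 - 10.9*(-4.2) = 54.18
Denominator = 23.4
Re(z) = 11.46/23.4 = 0.4897
Im(z) = 54.18/23.4 = 2.3154

Re(z) = 0.4897, Im(z) = 2.3154


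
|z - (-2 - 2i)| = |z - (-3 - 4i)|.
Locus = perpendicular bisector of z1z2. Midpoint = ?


Equal distances means the locus is the perpendicular bisector of z1 and z2.
Midpoint = ((-2+(-3))/2, (-2+(-4))/2) = (-2.5000, -3.0000)

Perpendicular bisector through (-2.5000, -3.0000)


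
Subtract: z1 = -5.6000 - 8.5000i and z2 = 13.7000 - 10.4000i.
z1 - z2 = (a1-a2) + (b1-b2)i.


Real: -5.6 - 13.7 = -19.3
Imag: -8.5 + 10.4 = 1.9

-19.3000 + 1.9000i


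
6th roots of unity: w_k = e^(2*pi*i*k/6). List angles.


The 6th roots of unity are cis(360k/6°) for k=0..5
Angle step = 360/6 = 60°
Primitive root: cis(60°)
Primitive root = 0.5000 + 0.8660i

6 roots at angles: 0°, 60°, 120°, 180°, 240°, 300°


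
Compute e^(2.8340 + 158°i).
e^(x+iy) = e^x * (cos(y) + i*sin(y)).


e^2.8340 = 17.0134
cos(158°) = -0.92718
sin(158°) = 0.374607
Real = 17.0134*(-0.92718) = -15.7745
Imag = 17.0134*0.374607 = 6.3733

-15.7745 + 6.3733i


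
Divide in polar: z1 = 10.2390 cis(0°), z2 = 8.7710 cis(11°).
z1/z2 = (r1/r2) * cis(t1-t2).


r = 10.2390 / 8.7710 = 1.1674
theta = 0° - 11° = -11° = 349° (mod 360)

1.1674 cis(349°)


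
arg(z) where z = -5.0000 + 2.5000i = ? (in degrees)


Re = -5, Im = 2.5
arg = atan2(2.5, -5) = 153.4349 degrees

arg(z) = 153.4349 degrees


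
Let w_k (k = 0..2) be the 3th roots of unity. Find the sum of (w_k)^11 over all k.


The roots are w_k = w^k with w = e^(2*pi*i/3), and (w^k)^11 = (w^11)^k.
So S = 1 + u + u^2 + ... + u^(2) with u = w^11.
11 = 3*3 + 2, so 11 is not a multiple of 3: u = (w^3)^3 * w^2 = w^2 ≠ 1 (w is a primitive 3th root), while u^3 = (w^3)^11 = 1.
Geometric series: S = (1 - u^3)/(1 - u) = (1 - 1)/(1 - u) = 0

S = 0


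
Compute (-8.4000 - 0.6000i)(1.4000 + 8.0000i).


Real = -8.4*1.4 - (-0.6)*8 = -11.76 - (-4.8) = -6.96
Imag = -8.4*8 + 1.4*(-0.6) = -67.2 - (0.84) = -68.04

-6.9600 - 68.0400i


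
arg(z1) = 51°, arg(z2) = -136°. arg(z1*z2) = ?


arg(z1*z2) = 51° - 136° = -85°
Normalized to (-180°, 180°]: -85°

-85°


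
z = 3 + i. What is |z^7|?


|z| = sqrt(9+1) = sqrt(10) = 3.1623
|z^7| = |z|^7 = (sqrt(10))^7 = 10^3 * sqrt(10) = 1000*sqrt(10)

|z^7| = 1000*sqrt(10) ≈ 3162.2777


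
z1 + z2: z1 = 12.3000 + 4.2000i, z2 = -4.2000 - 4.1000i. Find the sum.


Real: 12.3 - 4.2 = 8.1
Imag: 4.2 - 4.1 = 0.1

8.1000 + 0.1000i


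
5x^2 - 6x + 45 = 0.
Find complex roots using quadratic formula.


disc = (-6)^2 - 4*5*45 = 36 - 900 = -864
sqrt(|disc|) = sqrt(864) = 29.3939
Real part = 6/(2*5) = 0.6000
Imag part = 29.3939/(2*5) = 2.9394

0.6000 ± 2.9394i


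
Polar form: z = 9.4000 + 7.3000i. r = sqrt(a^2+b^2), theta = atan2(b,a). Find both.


r = sqrt(88.36+53.29) = sqrt(141.65) = 11.9017
theta = atan2(7.3, 9.4) = 37.8328 degrees

r = 11.9017, theta = 37.8328 degrees


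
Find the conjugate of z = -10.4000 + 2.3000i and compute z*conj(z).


z_bar = -10.4000 - 2.3000i
z*z_bar = (-10.4)^2 + 2.3^2 = 108.16 + 5.29 = 113.45

z_bar = -10.4000 - 2.3000i, z*z_bar = 113.45


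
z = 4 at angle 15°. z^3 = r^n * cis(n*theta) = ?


r^3 = 4^3 = 64
n*theta = 3*15° = 45° = 45° (mod 360)
a = 64*cos(45°) = 45.2548
b = 64*sin(45°) = 45.2548

64 cis(45°) = 45.2548 + 45.2548i


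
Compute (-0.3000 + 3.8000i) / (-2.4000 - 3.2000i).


Conjugate of z2 = -2.4000 + 3.2000i
Numerator: (-0.3000 + 3.8000i)(-2.4000 + 3.2000i) = -11.4400 - 10.0800i
Denominator: (-2.4)^2 + (-3.2)^2 = 16
Result = (-11.4400 - 10.0800i)/16

-0.7150 - 0.6300i


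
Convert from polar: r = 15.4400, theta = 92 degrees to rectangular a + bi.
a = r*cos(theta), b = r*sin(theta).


a = 15.4400*cos(92°) = 15.4400*(-0.034899) = -0.5388
b = 15.4400*sin(92°) = 15.4400*0.99939 = 15.4306

-0.5388 + 15.4306i


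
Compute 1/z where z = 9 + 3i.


|z|^2 = 81+9 = 90
1/z = (9 - 3i)/90

1/z = 0.1000 - 0.0333i


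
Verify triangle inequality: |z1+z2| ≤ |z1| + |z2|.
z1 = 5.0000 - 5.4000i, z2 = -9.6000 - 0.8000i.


|z1| = sqrt(5^2 + (-5.4)^2) = sqrt(54.16) = 7.3593
|z2| = sqrt((-9.6)^2 + (-0.8)^2) = sqrt(92.8) = 9.6333
z1+z2 = -4.6000 - 6.2000i
|z1+z2| = sqrt(59.6) = 7.7201
|z1|+|z2| = 7.3593 + 9.6333 = 16.9926

|z1+z2| = 7.7201 ≤ |z1|+|z2| = 16.9926 (verified)


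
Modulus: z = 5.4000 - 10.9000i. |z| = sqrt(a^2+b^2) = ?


|z| = sqrt(5.4^2 + (-10.9)^2) = sqrt(29.16 + 118.81) = sqrt(147.97) = 12.1643

|z| = 12.1643


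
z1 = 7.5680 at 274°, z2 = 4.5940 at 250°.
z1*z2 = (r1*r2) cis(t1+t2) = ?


r = 7.5680 * 4.5940 = 34.7674
theta = 274° + 250° = 524° = 164° (mod 360)

34.7674 cis(164°)


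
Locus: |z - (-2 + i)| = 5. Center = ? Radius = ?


|z - z0| = r is a circle with center z0 and radius r.
Center = (-2, 1), radius = 5

Circle with center (-2, 1) and radius 5


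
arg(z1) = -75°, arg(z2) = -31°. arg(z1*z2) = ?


arg(z1*z2) = -75° - 31° = -106°
Normalized to (-180°, 180°]: -106°

-106°


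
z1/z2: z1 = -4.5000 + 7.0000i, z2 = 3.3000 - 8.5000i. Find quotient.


Conjugate of z2 = 3.3000 + 8.5000i
Numerator: (-4.5000 + 7.0000i)(3.3000 + 8.5000i) = -74.3500 - 15.1500i
Denominator: 3.3^2 + (-8.5)^2 = 83.14
Result = (-74.3500 - 15.1500i)/83.14

-0.8943 - 0.1822i


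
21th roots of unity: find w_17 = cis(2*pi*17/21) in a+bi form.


Angle = 360*17/21 = 291.4286°
a = cos(291.4286°) = 0.3653
b = sin(291.4286°) = -0.9309

0.3653 - 0.9309i


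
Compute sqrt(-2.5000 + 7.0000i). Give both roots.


|z| = sqrt(6.25+49) = 7.4330
sqrt((|z|+a)/2) = sqrt((7.4330+(-2.5))/2) = sqrt(2.4665) = 1.5705
sqrt((|z|-a)/2) = sqrt((7.4330-(-2.5))/2) = sqrt(4.9665) = 2.2286

±(1.5705 + 2.2286i) i.e. 1.5705 + 2.2286i and -1.5705 - 2.2286i


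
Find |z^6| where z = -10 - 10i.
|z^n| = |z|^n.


|z| = sqrt(100+100) = sqrt(200) = 14.1421
|z^6| = |z|^6 = (sqrt(200))^6 = 200^3 = 8000000

|z^6| = 8000000


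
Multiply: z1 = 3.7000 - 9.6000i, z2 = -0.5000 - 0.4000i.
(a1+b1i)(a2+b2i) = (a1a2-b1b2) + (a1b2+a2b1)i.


Real = 3.7*(-0.5) - (-9.6)*(-0.4) = -1.85 - 3.84 = -5.69
Imag = 3.7*(-0.4) - (0.5)*(-9.6) = -1.48 + 4.8 = 3.32

-5.6900 + 3.3200i


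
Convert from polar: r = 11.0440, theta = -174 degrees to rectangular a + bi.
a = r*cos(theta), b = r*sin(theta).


a = 11.0440*cos(-174°) = 11.0440*(-0.99452) = -10.9835
b = 11.0440*sin(-174°) = 11.0440*(-0.10453) = -1.1544

-10.9835 - 1.1544i


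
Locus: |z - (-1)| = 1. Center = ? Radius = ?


|z - z0| = r is a circle with center z0 and radius r.
Center = (-1, 0), radius = 1

Circle with center (-1, 0) and radius 1


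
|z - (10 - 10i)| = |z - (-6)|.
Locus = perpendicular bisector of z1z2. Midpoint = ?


Equal distances means the locus is the perpendicular bisector of z1 and z2.
Midpoint = ((10+(-6))/2, (-10+0)/2) = (2.0000, -5.0000)

Perpendicular bisector through (2.0000, -5.0000)


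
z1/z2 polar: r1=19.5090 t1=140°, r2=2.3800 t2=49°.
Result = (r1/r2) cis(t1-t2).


r = 19.5090 / 2.3800 = 8.1971
theta = 140° - 49° = 91° = 91° (mod 360)

8.1971 cis(91°)


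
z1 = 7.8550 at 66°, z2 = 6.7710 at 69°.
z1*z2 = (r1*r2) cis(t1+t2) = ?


r = 7.8550 * 6.7710 = 53.1862
theta = 66° + 69° = 135° = 135° (mod 360)

53.1862 cis(135°)


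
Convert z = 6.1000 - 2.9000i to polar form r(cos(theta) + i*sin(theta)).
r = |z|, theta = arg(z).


r = sqrt(37.21+8.41) = sqrt(45.62) = 6.7543
theta = atan2(-2.9, 6.1) = -25.4269 degrees

r = 6.7543, theta = -25.4269 degrees


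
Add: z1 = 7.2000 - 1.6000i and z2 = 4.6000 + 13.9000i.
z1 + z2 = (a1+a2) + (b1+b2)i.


Real: 7.2 + 4.6 = 11.8
Imag: -1.6 + 13.9 = 12.3

11.8000 + 12.3000i


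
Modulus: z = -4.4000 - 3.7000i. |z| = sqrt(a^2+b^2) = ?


|z| = sqrt((-4.4)^2 + (-3.7)^2) = sqrt(19.36 + 13.69) = sqrt(33.05) = 5.7489

|z| = 5.7489


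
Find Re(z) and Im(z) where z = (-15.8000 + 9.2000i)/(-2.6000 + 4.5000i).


Multiply by conjugate: (-15.8000 + 9.2000i)(-2.6000 - 4.5000i) / ((-2.6)^2 + 4.5^2)
Numerator real = -15.8*(-2.6) + 9.2*4.5 = 82.48
Numerator imag = 9.2*(-2.6) - (-15.8)*4.5 = 47.18
Denominator = 27.01
Re(z) = 82.48/27.01 = 3.0537
Im(z) = 47.18/27.01 = 1.7468

Re(z) = 3.0537, Im(z) = 1.7468


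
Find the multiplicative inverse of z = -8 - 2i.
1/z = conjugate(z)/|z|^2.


|z|^2 = 64+4 = 68
1/z = (-8 + 2i)/68

1/z = -0.1176 + 0.0294i


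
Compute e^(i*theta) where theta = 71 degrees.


cos(71°) = 0.3256
sin(71°) = 0.9455

e^(i*71°) = 0.3256 + 0.9455i


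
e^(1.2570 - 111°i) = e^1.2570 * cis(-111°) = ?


e^1.2570 = 3.5149
cos(-111°) = -0.35837
sin(-111°) = -0.93358
Real = 3.5149*(-0.35837) = -1.2596
Imag = 3.5149*(-0.93358) = -3.2814

-1.2596 - 3.2814i


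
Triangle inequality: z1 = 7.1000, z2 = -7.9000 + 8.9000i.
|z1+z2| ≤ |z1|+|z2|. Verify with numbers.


|z1| = sqrt(7.1^2 + 0^2) = sqrt(50.41) = 7.1000
|z2| = sqrt((-7.9)^2 + 8.9^2) = sqrt(141.62) = 11.9004
z1+z2 = -0.8000 + 8.9000i
|z1+z2| = sqrt(79.85) = 8.9359
|z1|+|z2| = 7.1000 + 11.9004 = 19.0004

|z1+z2| = 8.9359 ≤ |z1|+|z2| = 19.0004 (verified)


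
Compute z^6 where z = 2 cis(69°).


r^6 = 2^6 = 64
n*theta = 6*69° = 414° = 54° (mod 360)
a = 64*cos(54°) = 37.6183
b = 64*sin(54°) = 51.7771

64 cis(54°) = 37.6183 + 51.7771i


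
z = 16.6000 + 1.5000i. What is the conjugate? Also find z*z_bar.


z_bar = 16.6000 - 1.5000i
z*z_bar = 16.6^2 + 1.5^2 = 275.56 + 2.25 = 277.81

z_bar = 16.6000 - 1.5000i, z*z_bar = 277.81


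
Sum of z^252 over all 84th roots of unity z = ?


The roots are w_k = w^k with w = e^(2*pi*i/84), and (w^k)^252 = (w^252)^k.
So S = 1 + u + u^2 + ... + u^(83) with u = w^252.
252 = 3*84 + 0, so 252 is a multiple of 84 and u = (w^84)^3 = 1.
Every one of the 84 terms equals 1: S = 84

S = 84


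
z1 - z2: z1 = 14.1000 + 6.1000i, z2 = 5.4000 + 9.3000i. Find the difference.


Real: 14.1 - 5.4 = 8.7
Imag: 6.1 - 9.3 = -3.2

8.7000 - 3.2000i


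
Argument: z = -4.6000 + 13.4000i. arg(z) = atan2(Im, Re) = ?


Re = -4.6, Im = 13.4
arg = atan2(13.4, -4.6) = 108.9465 degrees

arg(z) = 108.9465 degrees


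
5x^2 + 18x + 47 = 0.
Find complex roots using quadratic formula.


disc = 18^2 - 4*5*47 = 324 - 940 = -616
sqrt(|disc|) = sqrt(616) = 24.8193
Real part = -18/(2*5) = -1.8000
Imag part = 24.8193/(2*5) = 2.4819

-1.8000 ± 2.4819i


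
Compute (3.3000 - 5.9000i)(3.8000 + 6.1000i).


Real = 3.3*3.8 - (-5.9)*6.1 = 12.54 - (-35.99) = 48.53
Imag = 3.3*6.1 + 3.8*(-5.9) = 20.13 - (22.42) = -2.29

48.5300 - 2.2900i


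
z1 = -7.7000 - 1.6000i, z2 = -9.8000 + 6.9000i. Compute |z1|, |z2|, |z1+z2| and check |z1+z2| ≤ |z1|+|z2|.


|z1| = sqrt((-7.7)^2 + (-1.6)^2) = sqrt(61.85) = 7.8645
|z2| = sqrt((-9.8)^2 + 6.9^2) = sqrt(143.65) = 11.9854
z1+z2 = -17.5000 + 5.3000i
|z1+z2| = sqrt(334.34) = 18.2850
|z1|+|z2| = 7.8645 + 11.9854 = 19.8499

|z1+z2| = 18.2850 ≤ |z1|+|z2| = 19.8499 (verified)


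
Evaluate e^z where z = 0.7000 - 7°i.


e^0.7000 = 2.0138
cos(-7°) = 0.9925
sin(-7°) = -0.12187
Real = 2.0138*0.9925 = 1.9987
Imag = 2.0138*(-0.12187) = -0.2454

1.9987 - 0.2454i


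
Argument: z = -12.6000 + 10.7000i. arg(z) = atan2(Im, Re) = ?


Re = -12.6, Im = 10.7
arg = atan2(10.7, -12.6) = 139.6619 degrees

arg(z) = 139.6619 degrees


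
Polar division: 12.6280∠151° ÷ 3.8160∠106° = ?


r = 12.6280 / 3.8160 = 3.3092
theta = 151° - 106° = 45° = 45° (mod 360)

3.3092 cis(45°)


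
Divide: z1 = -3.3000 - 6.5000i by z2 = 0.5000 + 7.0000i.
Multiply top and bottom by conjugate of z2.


Conjugate of z2 = 0.5000 - 7.0000i
Numerator: (-3.3000 - 6.5000i)(0.5000 - 7.0000i) = -47.1500 + 19.8500i
Denominator: 0.5^2 + 7^2 = 49.25
Result = (-47.1500 + 19.8500i)/49.25

-0.9574 + 0.4030i


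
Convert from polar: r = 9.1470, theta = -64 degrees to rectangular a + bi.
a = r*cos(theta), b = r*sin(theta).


a = 9.1470*cos(-64°) = 9.1470*0.43837 = 4.0098
b = 9.1470*sin(-64°) = 9.1470*(-0.8988) = -8.2213

4.0098 - 8.2213i


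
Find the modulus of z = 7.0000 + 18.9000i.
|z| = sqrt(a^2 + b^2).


|z| = sqrt(7^2 + 18.9^2) = sqrt(49 + 357.21) = sqrt(406.21) = 20.1547

|z| = 20.1547


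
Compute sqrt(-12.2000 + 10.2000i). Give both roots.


|z| = sqrt(148.84+104.04) = 15.9022
sqrt((|z|+a)/2) = sqrt((15.9022+(-12.2))/2) = sqrt(1.8511) = 1.3606
sqrt((|z|-a)/2) = sqrt((15.9022-(-12.2))/2) = sqrt(14.0511) = 3.7485

±(1.3606 + 3.7485i) i.e. 1.3606 + 3.7485i and -1.3606 - 3.7485i


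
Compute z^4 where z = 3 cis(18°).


r^4 = 3^4 = 81
n*theta = 4*18° = 72° = 72° (mod 360)
a = 81*cos(72°) = 25.0304
b = 81*sin(72°) = 77.0356

81 cis(72°) = 25.0304 + 77.0356i


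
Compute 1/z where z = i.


|z|^2 = 0+1 = 1
1/z = (0 - 1i)/1

1/z = 0 - 1.0000i


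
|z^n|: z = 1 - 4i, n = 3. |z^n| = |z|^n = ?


|z| = sqrt(1+16) = sqrt(17) = 4.1231
|z^3| = |z|^3 = (sqrt(17))^3 = 17*sqrt(17)

|z^3| = 17*sqrt(17) ≈ 70.0928


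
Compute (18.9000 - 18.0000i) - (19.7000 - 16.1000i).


Real: 18.9 - 19.7 = -0.8
Imag: -18 + 16.1 = -1.9

-0.8000 - 1.9000i


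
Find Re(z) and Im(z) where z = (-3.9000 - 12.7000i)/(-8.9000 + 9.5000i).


Multiply by conjugate: (-3.9000 - 12.7000i)(-8.9000 - 9.5000i) / ((-8.9)^2 + 9.5^2)
Numerator real = -3.9*(-8.9) - (12.7)*9.5 = -85.94
Numerator imag = -12.7*(-8.9) - (-3.9)*9.5 = 150.08
Denominator = 169.46
Re(z) = -85.94/169.46 = -0.5071
Im(z) = 150.08/169.46 = 0.8856

Re(z) = -0.5071, Im(z) = 0.8856


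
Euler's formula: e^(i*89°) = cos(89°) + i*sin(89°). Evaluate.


cos(89°) = 0.0175
sin(89°) = 0.9998

e^(i*89°) = 0.0175 + 0.9998i


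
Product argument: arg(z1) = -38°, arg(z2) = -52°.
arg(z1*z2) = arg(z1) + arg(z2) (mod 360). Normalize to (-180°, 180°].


arg(z1*z2) = -38° - 52° = -90°
Normalized to (-180°, 180°]: -90°

-90°


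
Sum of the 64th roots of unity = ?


The sum of all 64th roots of unity is 0.
Geometric series: (1 - w^64)/(1 - w) = (1-1)/(1-w) = 0 since w^64 = 1, w ≠ 1.
Alternatively: coefficient of z^63 in z^64 - 1 is 0.

0


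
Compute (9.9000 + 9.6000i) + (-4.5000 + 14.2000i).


Real: 9.9 - 4.5 = 5.4
Imag: 9.6 + 14.2 = 23.8

5.4000 + 23.8000i


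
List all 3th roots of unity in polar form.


The 3th roots of unity are cis(360k/3°) for k=0..2
Angle step = 360/3 = 120°
Primitive root: cis(120°)
Primitive root = -0.5000 + 0.8660i

3 roots at angles: 0°, 120°, 240°


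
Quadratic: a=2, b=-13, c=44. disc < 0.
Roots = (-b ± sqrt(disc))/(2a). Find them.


disc = (-13)^2 - 4*2*44 = 169 - 352 = -183
sqrt(|disc|) = sqrt(183) = 13.5277
Real part = 13/(2*2) = 3.2500
Imag part = 13.5277/(2*2) = 3.3819

3.2500 ± 3.3819i


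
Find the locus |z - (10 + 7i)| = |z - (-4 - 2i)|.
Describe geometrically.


Equal distances means the locus is the perpendicular bisector of z1 and z2.
Midpoint = ((10+(-4))/2, (7+(-2))/2) = (3.0000, 2.5000)

Perpendicular bisector through (3.0000, 2.5000)


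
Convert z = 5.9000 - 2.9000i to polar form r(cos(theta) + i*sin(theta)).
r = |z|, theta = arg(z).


r = sqrt(34.81+8.41) = sqrt(43.22) = 6.5742
theta = atan2(-2.9, 5.9) = -26.1753 degrees

r = 6.5742, theta = -26.1753 degrees


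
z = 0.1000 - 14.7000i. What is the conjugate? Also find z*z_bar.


z_bar = 0.1000 + 14.7000i
z*z_bar = 0.1^2 + (-14.7)^2 = 0.01 + 216.09 = 216.1

z_bar = 0.1000 + 14.7000i, z*z_bar = 216.1


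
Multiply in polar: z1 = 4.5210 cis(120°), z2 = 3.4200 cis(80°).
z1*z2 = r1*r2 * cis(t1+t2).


r = 4.5210 * 3.4200 = 15.4618
theta = 120° + 80° = 200° = 200° (mod 360)

15.4618 cis(200°)


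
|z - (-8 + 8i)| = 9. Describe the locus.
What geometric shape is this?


|z - z0| = r is a circle with center z0 and radius r.
Center = (-8, 8), radius = 9

Circle with center (-8, 8) and radius 9


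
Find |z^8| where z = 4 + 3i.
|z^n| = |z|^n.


|z| = sqrt(16+9) = sqrt(25) = 5
|z^8| = |z|^8 = 5^8 = 390625

|z^8| = 390625


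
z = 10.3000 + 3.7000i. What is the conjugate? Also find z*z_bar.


z_bar = 10.3000 - 3.7000i
z*z_bar = 10.3^2 + 3.7^2 = 106.09 + 13.69 = 119.78

z_bar = 10.3000 - 3.7000i, z*z_bar = 119.78


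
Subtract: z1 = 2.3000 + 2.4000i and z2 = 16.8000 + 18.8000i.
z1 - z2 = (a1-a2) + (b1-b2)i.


Real: 2.3 - 16.8 = -14.5
Imag: 2.4 - 18.8 = -16.4

-14.5000 - 16.4000i


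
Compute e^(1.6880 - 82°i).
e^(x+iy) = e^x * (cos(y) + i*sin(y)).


e^1.6880 = 5.40865
cos(-82°) = 0.13917
sin(-82°) = -0.99027
Real = 5.40865*0.13917 = 0.7527
Imag = 5.40865*(-0.99027) = -5.3560

0.7527 - 5.3560i


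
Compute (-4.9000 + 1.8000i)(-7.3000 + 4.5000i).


Real = -4.9*(-7.3) - 1.8*4.5 = 35.77 - 8.1 = 27.67
Imag = -4.9*4.5 - (7.3)*1.8 = -22.05 - (13.14) = -35.19

27.6700 - 35.1900i


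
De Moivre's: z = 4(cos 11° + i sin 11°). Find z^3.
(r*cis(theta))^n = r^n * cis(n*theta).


r^3 = 4^3 = 64
n*theta = 3*11° = 33° = 33° (mod 360)
a = 64*cos(33°) = 53.6749
b = 64*sin(33°) = 34.8569

64 cis(33°) = 53.6749 + 34.8569i


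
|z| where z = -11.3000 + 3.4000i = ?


|z| = sqrt((-11.3)^2 + 3.4^2) = sqrt(127.69 + 11.56) = sqrt(139.25) = 11.8004

|z| = 11.8004


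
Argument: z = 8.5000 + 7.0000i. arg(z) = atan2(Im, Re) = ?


Re = 8.5, Im = 7
arg = atan2(7, 8.5) = 39.4725 degrees

arg(z) = 39.4725 degrees


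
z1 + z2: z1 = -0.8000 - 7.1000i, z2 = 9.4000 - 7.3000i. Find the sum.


Real: -0.8 + 9.4 = 8.6
Imag: -7.1 - 7.3 = -14.4

8.6000 - 14.4000i


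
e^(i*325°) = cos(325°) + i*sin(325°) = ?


cos(325°) = 0.8192
sin(325°) = -0.5736

e^(i*325°) = 0.8192 - 0.5736i


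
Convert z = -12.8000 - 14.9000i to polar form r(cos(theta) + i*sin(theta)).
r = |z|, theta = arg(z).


r = sqrt(163.84+222.01) = sqrt(385.85) = 19.6431
theta = atan2(-14.9, -12.8) = -130.6646 degrees

r = 19.6431, theta = -130.6646 degrees


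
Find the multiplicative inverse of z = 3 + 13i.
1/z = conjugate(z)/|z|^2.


|z|^2 = 9+169 = 178
1/z = (3 - 13i)/178

1/z = 0.0169 - 0.0730i


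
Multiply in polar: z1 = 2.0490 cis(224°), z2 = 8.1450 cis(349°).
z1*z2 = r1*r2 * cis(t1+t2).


r = 2.0490 * 8.1450 = 16.6891
theta = 224° + 349° = 573° = 213° (mod 360)

16.6891 cis(213°)


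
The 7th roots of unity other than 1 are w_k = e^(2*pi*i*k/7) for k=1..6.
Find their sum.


With w = e^(2*pi*i/7), all 7 of the 7th roots of unity w^0 = 1, w, ..., w^(6) sum to 0: 1 + w + ... + w^(6) = (1 - w^7)/(1 - w) = 0 since w^7 = 1, w ≠ 1.
Removing the root 1: w + w^2 + ... + w^(6) = 0 - 1 = -1

Sum = -1


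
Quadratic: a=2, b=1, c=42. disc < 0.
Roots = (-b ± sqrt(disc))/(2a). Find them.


disc = 1^2 - 4*2*42 = 1 - 336 = -335
sqrt(|disc|) = sqrt(335) = 18.3030
Real part = -1/(2*2) = -0.2500
Imag part = 18.3030/(2*2) = 4.5758

-0.2500 ± 4.5758i


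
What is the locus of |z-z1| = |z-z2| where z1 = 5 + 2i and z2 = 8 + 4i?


Equal distances means the locus is the perpendicular bisector of z1 and z2.
Midpoint = ((5+8)/2, (2+4)/2) = (6.5000, 3.0000)

Perpendicular bisector through (6.5000, 3.0000)


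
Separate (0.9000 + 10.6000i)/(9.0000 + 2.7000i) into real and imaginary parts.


Multiply by conjugate: (0.9000 + 10.6000i)(9.0000 - 2.7000i) / (9^2 + 2.7^2)
Numerator real = 0.9*9 + 10.6*2.7 = 36.72
Numerator imag = 10.6*9 - 0.9*2.7 = 92.97
Denominator = 88.29
Re(z) = 36.72/88.29 = 0.4159
Im(z) = 92.97/88.29 = 1.0530

Re(z) = 0.4159, Im(z) = 1.0530


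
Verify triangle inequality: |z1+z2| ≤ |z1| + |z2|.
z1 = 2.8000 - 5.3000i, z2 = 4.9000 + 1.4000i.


|z1| = sqrt(2.8^2 + (-5.3)^2) = sqrt(35.93) = 5.9942
|z2| = sqrt(4.9^2 + 1.4^2) = sqrt(25.97) = 5.0961
z1+z2 = 7.7000 - 3.9000i
|z1+z2| = sqrt(74.5) = 8.6313
|z1|+|z2| = 5.9942 + 5.0961 = 11.0903

|z1+z2| = 8.6313 ≤ |z1|+|z2| = 11.0903 (verified)


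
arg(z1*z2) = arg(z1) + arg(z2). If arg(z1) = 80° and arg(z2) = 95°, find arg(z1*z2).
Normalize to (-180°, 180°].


arg(z1*z2) = 80° + 95° = 175°
Normalized to (-180°, 180°]: 175°

175°


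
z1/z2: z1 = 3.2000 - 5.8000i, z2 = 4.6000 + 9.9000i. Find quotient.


Conjugate of z2 = 4.6000 - 9.9000i
Numerator: (3.2000 - 5.8000i)(4.6000 - 9.9000i) = -42.7000 - 58.3600i
Denominator: 4.6^2 + 9.9^2 = 119.17
Result = (-42.7000 - 58.3600i)/119.17

-0.3583 - 0.4897i
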